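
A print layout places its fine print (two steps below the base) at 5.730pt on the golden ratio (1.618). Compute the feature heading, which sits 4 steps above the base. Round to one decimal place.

102.8pt

5.730 × 1.618⁶ = 5.730 × 17.94201 ≈ 102.808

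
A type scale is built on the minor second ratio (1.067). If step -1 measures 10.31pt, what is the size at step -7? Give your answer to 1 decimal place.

10.31 ÷ 1.067⁶ = 10.31 ÷ 1.47566 ≈ 6.987

7.0pt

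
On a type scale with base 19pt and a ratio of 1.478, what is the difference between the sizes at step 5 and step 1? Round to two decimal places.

105.92pt

Step 1: 19.0 × 1.478 = 28.0820pt
Step 5: 19.0 × 1.478⁵ = 134.0065pt
Difference: 134.0065 − 28.0820 = 105.9245pt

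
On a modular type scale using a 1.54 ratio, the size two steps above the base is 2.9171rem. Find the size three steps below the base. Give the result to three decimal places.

2.9171 ÷ 1.54⁵ = 2.9171 ÷ 8.66171 ≈ 0.337

0.337rem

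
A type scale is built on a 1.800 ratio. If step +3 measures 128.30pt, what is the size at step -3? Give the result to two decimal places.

3.77pt

Moving from step +3 to step -3 is 6 steps down, so divide by r⁶.
128.30 ÷ 1.800⁶ = 128.30 ÷ 34.01222 ≈ 3.772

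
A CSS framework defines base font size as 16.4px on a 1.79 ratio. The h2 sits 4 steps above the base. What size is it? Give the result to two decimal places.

168.37px

A modular type scale is a geometric sequence: sizeₙ = base × rⁿ.
16.4 × 1.79⁴ = 16.4 × 10.26626 ≈ 168.37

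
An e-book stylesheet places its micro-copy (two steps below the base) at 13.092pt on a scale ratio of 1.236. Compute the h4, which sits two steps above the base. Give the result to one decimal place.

13.092 × 1.236⁴ = 13.092 × 2.33386 ≈ 30.555

30.6pt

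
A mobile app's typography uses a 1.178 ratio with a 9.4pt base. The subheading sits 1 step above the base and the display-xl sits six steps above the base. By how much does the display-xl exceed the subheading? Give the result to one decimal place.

Step 1: 9.4 × 1.178 = 11.073pt
Step 6: 9.4 × 1.178⁶ = 25.119pt
Difference: 25.119 − 11.073 = 14.046pt

14.0pt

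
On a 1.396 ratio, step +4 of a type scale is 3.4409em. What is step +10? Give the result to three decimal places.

3.4409 × 1.396⁶ = 3.4409 × 7.40138 ≈ 25.467

25.467em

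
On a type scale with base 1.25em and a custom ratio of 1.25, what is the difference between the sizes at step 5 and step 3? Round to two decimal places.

Step 3: 1.25 × 1.25³ = 2.4414em
Step 5: 1.25 × 1.25⁵ = 3.8147em
Difference: 3.8147 − 2.4414 = 1.3733em

1.37em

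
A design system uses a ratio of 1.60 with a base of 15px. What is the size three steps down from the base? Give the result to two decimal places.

15.0 ÷ 1.60³ = 15.0 ÷ 4.09600 ≈ 3.66

3.66px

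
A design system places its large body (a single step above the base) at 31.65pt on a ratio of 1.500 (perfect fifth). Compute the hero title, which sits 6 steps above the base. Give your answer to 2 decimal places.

240.34pt

31.65 × 1.500⁵ = 31.65 × 7.59375 ≈ 240.342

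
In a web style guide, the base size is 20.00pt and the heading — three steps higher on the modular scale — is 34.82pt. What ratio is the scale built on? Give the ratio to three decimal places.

The ratio satisfies 20.00 × r³ = 34.82, so r = (34.82 / 20.00)^(1/3).
r = 1.7410^(1/3) ≈ 1.2030

1.203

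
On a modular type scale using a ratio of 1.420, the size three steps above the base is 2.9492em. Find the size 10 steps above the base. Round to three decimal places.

Moving from step +3 to step +10 is 7 steps up, so multiply by r⁷.
2.9492 × 1.420⁷ = 2.9492 × 11.64175 ≈ 34.334

34.334em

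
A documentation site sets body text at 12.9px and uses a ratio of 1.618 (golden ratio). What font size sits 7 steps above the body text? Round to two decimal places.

12.9 × 1.618⁷ = 12.9 × 29.03017 ≈ 374.49

374.49px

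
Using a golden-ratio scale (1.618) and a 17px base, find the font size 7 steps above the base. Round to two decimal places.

17.0 × 1.618⁷ = 17.0 × 29.03017 ≈ 493.51

493.51px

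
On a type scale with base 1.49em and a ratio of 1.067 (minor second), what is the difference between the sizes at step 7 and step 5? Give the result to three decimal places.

0.285em

Step 5: 1.49 × 1.067⁵ = 2.06067em
Step 7: 1.49 × 1.067⁷ = 2.34605em
Difference: 2.34605 − 2.06067 = 0.28538em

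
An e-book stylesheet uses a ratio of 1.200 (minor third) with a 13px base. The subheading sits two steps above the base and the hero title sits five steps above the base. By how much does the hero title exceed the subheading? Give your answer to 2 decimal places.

13.63px

Step 2: 13.0 × 1.200² = 18.7200px
Step 5: 13.0 × 1.200⁵ = 32.3482px
Difference: 32.3482 − 18.7200 = 13.6282px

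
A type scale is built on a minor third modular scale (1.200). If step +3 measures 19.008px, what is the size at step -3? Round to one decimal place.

The gap is -3 − (3) = -6 steps, so the factor is 1.200^-6.
19.008 ÷ 1.200⁶ = 19.008 ÷ 2.98598 ≈ 6.366

6.4px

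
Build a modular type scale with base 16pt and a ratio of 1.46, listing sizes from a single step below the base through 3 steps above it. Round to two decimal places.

10.96pt, 16.00pt, 23.36pt, 34.11pt, 49.79pt

Step -1: 16.0 ÷ 1.46 = 10.96
Step 0: 16pt
Step 1: 16.0 × 1.46 = 23.36
Step 2: 16.0 × 1.46² = 34.11
Step 3: 16.0 × 1.46³ = 49.79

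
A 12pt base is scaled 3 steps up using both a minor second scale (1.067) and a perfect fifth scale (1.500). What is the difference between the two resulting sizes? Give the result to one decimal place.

Minor second: 12.0 × 1.067³ = 14.577pt
Perfect fifth: 12.0 × 1.500³ = 40.500pt
Difference: 40.500 − 14.577 = 25.923pt

25.9pt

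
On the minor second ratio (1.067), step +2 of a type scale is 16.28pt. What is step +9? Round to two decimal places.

16.28 × 1.067⁷ = 16.28 × 1.57453 ≈ 25.633

25.63pt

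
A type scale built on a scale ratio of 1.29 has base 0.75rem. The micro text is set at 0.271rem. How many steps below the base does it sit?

1.29ⁿ = 0.75 / 0.271 = 2.7675
n = ln(2.7675) / ln(1.29) = 1.0180 / 0.2546 ≈ 4.00

4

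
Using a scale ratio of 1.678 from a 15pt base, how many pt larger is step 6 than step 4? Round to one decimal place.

Step 4: 15.0 × 1.678⁴ = 118.921pt
Step 6: 15.0 × 1.678⁶ = 334.844pt
Difference: 334.844 − 118.921 = 215.923pt

215.9pt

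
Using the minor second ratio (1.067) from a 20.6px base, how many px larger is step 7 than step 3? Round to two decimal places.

Step 3: 20.6 × 1.067³ = 25.0242px
Step 7: 20.6 × 1.067⁷ = 32.4353px
Difference: 32.4353 − 25.0242 = 7.4111px

7.41px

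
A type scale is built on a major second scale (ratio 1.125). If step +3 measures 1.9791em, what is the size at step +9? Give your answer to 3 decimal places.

Moving from step +3 to step +9 is 6 steps up, so multiply by r⁶.
1.9791 × 1.125⁶ = 1.9791 × 2.02729 ≈ 4.012

4.012em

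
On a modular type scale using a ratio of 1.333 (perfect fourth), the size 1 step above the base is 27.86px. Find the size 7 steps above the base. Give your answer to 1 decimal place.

156.3px

Moving from step +1 to step +7 is 6 steps up, so multiply by r⁶.
27.86 × 1.333⁶ = 27.86 × 5.61023 ≈ 156.301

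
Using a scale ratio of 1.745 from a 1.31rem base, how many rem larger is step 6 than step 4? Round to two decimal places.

24.84rem

Step 4: 1.31 × 1.745⁴ = 12.1466rem
Step 6: 1.31 × 1.745⁶ = 36.9866rem
Difference: 36.9866 − 12.1466 = 24.8400rem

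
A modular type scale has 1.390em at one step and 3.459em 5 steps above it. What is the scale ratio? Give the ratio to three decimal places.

r⁵ = 3.459 / 1.390, so r = (3.459/1.390)^(1/5).
r = 2.4885^(1/5) ≈ 1.2000

1.200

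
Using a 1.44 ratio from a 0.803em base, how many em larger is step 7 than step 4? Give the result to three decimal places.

Step 4: 0.803 × 1.44⁴ = 3.45275em
Step 7: 0.803 × 1.44⁷ = 10.30987em
Difference: 10.30987 − 3.45275 = 6.85712em

6.857em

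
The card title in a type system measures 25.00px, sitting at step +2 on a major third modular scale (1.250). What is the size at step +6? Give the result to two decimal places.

61.04px

25.00 × 1.250⁴ = 25.00 × 2.44141 ≈ 61.035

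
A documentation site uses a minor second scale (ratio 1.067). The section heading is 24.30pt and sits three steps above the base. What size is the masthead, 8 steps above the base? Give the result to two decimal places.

24.30 × 1.067⁵ = 24.30 × 1.38300 ≈ 33.607

33.61pt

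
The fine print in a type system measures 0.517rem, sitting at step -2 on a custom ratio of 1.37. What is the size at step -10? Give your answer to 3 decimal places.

0.042rem

0.517 ÷ 1.37⁸ = 0.517 ÷ 12.40979 ≈ 0.042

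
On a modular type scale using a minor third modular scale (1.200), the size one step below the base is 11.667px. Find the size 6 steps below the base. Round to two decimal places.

4.69px

11.667 ÷ 1.200⁵ = 11.667 ÷ 2.48832 ≈ 4.689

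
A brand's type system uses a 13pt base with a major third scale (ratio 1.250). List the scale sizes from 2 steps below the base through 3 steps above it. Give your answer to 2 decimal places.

8.32pt, 10.40pt, 13.00pt, 16.25pt, 20.31pt, 25.39pt

Step -2: 13.0 ÷ 1.250² = 8.32
Step -1: 13.0 ÷ 1.250 = 10.40
Step 0: 13pt
Step 1: 13.0 × 1.250 = 16.25
Step 2: 13.0 × 1.250² = 20.31
Step 3: 13.0 × 1.250³ = 25.39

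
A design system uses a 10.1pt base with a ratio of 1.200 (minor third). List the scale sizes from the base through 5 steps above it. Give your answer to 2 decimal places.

Step 0: 10.1pt
Step 1: 10.1 × 1.200 = 12.12
Step 2: 10.1 × 1.200² = 14.54
Step 3: 10.1 × 1.200³ = 17.45
Step 4: 10.1 × 1.200⁴ = 20.94
Step 5: 10.1 × 1.200⁵ = 25.13

10.10pt, 12.12pt, 14.54pt, 17.45pt, 20.94pt, 25.13pt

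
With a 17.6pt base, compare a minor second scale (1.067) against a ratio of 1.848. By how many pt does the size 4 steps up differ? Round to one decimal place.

Minor second: 17.6 × 1.067⁴ = 22.812pt
At 1.848: 17.6 × 1.848⁴ = 205.268pt
Difference: 205.268 − 22.812 = 182.456pt

182.5pt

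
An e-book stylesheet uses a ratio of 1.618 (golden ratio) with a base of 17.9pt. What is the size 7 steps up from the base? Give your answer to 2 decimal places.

Each step on a modular scale multiplies by the ratio, so the size n steps from the base is base × ratioⁿ.
17.9 × 1.618⁷ = 17.9 × 29.03017 ≈ 519.64

519.64pt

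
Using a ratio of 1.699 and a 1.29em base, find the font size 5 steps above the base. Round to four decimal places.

A modular type scale is a geometric sequence: sizeₙ = base × rⁿ.
1.29 × 1.699⁵ = 1.29 × 14.15686 ≈ 18.2623

18.2623em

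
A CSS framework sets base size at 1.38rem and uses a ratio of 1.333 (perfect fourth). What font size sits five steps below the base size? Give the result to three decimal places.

1.38 ÷ 1.333⁵ = 1.38 ÷ 4.20873 ≈ 0.328

0.328rem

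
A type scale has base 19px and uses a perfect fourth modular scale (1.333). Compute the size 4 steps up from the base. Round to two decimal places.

19.0 × 1.333⁴ = 19.0 × 3.15733 ≈ 59.99

59.99px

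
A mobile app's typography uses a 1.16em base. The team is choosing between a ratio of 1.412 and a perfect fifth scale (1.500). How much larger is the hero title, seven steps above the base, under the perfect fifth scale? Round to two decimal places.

6.84em

At 1.412: 1.16 × 1.412⁷ = 12.9808em
Perfect fifth: 1.16 × 1.500⁷ = 19.8197em
Difference: 19.8197 − 12.9808 = 6.8389em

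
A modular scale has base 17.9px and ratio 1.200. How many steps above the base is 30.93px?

3

1.200ⁿ = 30.93 / 17.9 = 1.7279
n = ln(1.7279) / ln(1.200) = 0.5469 / 0.1823 ≈ 3.00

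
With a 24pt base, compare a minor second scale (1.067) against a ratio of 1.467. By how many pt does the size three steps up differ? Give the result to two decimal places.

Minor second: 24.0 × 1.067³ = 29.1544pt
At 1.467: 24.0 × 1.467³ = 75.7707pt
Difference: 75.7707 − 29.1544 = 46.6163pt

46.62pt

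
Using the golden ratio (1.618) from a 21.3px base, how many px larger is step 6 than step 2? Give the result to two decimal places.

326.40px

Step 2: 21.3 × 1.618² = 55.7618px
Step 6: 21.3 × 1.618⁶ = 382.1648px
Difference: 382.1648 − 55.7618 = 326.4030px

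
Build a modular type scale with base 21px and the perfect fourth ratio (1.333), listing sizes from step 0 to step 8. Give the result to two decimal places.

21.00px, 27.99px, 37.31px, 49.74px, 66.30px, 88.38px, 117.81px, 157.05px, 209.34px

Step 0: 21px
Step 1: 21.0 × 1.333 = 27.99
Step 2: 21.0 × 1.333² = 37.31
Step 3: 21.0 × 1.333³ = 49.74
Step 4: 21.0 × 1.333⁴ = 66.30
Step 5: 21.0 × 1.333⁵ = 88.38
Step 6: 21.0 × 1.333⁶ = 117.81
Step 7: 21.0 × 1.333⁷ = 157.05
Step 8: 21.0 × 1.333⁸ = 209.34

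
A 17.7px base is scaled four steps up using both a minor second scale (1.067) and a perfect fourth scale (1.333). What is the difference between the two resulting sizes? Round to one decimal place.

32.9px

Minor second: 17.7 × 1.067⁴ = 22.942px
Perfect fourth: 17.7 × 1.333⁴ = 55.885px
Difference: 55.885 − 22.942 = 32.943px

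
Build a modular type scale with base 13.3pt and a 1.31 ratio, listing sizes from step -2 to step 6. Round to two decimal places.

7.75pt, 10.15pt, 13.30pt, 17.42pt, 22.82pt, 29.90pt, 39.17pt, 51.31pt, 67.22pt

Step -2: 13.3 ÷ 1.31² = 7.75
Step -1: 13.3 ÷ 1.31 = 10.15
Step 0: 13.3pt
Step 1: 13.3 × 1.31 = 17.42
Step 2: 13.3 × 1.31² = 22.82
Step 3: 13.3 × 1.31³ = 29.90
Step 4: 13.3 × 1.31⁴ = 39.17
Step 5: 13.3 × 1.31⁵ = 51.31
Step 6: 13.3 × 1.31⁶ = 67.22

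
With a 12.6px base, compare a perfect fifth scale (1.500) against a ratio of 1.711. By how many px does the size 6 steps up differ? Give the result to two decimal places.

Perfect fifth: 12.6 × 1.500⁶ = 143.5219px
At 1.711: 12.6 × 1.711⁶ = 316.1336px
Difference: 316.1336 − 143.5219 = 172.6117px

172.61px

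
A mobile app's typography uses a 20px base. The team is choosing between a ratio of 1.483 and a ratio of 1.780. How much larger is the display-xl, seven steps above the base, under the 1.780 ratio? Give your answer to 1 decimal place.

At 1.483: 20.0 × 1.483⁷ = 315.514px
At 1.780: 20.0 × 1.780⁷ = 1132.322px
Difference: 1132.322 − 315.514 = 816.808px

816.8px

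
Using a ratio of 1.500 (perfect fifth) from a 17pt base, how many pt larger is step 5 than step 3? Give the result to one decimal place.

71.7pt

Step 3: 17.0 × 1.500³ = 57.375pt
Step 5: 17.0 × 1.500⁵ = 129.094pt
Difference: 129.094 − 57.375 = 71.719pt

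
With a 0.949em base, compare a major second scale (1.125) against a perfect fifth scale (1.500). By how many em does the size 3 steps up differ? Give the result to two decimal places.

1.85em

Major second: 0.949 × 1.125³ = 1.3512em
Perfect fifth: 0.949 × 1.500³ = 3.2029em
Difference: 3.2029 − 1.3512 = 1.8517em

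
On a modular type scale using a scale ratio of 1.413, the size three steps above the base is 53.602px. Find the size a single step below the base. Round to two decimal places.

53.602 ÷ 1.413⁴ = 53.602 ÷ 3.98629 ≈ 13.447

13.45px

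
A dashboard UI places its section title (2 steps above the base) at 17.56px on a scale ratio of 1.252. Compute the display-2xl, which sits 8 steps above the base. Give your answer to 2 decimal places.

67.63px

17.56 × 1.252⁶ = 17.56 × 3.85147 ≈ 67.632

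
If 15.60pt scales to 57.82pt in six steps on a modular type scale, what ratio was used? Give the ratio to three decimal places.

The ratio satisfies 15.60 × r⁶ = 57.82, so r = (57.82 / 15.60)^(1/6).
r = 3.7064^(1/6) ≈ 1.2440

1.244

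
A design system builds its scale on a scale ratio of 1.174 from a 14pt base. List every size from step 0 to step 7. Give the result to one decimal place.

14.0pt, 16.4pt, 19.3pt, 22.7pt, 26.6pt, 31.2pt, 36.7pt, 43.0pt

Step 0: 14pt
Step 1: 14.0 × 1.174 = 16.4
Step 2: 14.0 × 1.174² = 19.3
Step 3: 14.0 × 1.174³ = 22.7
Step 4: 14.0 × 1.174⁴ = 26.6
Step 5: 14.0 × 1.174⁵ = 31.2
Step 6: 14.0 × 1.174⁶ = 36.7
Step 7: 14.0 × 1.174⁷ = 43.0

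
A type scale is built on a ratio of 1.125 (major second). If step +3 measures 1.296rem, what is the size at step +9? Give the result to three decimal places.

Moving from step +3 to step +9 is 6 steps up, so multiply by r⁶.
1.296 × 1.125⁶ = 1.296 × 2.02729 ≈ 2.627

2.627rem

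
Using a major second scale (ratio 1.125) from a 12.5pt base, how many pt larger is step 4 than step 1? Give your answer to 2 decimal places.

Step 1: 12.5 × 1.125 = 14.0625pt
Step 4: 12.5 × 1.125⁴ = 20.0226pt
Difference: 20.0226 − 14.0625 = 5.9601pt

5.96pt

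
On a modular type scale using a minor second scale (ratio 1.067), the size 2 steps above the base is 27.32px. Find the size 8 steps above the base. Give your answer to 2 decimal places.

The gap is 8 − (2) = 6 steps, so the factor is 1.067^6.
27.32 × 1.067⁶ = 27.32 × 1.47566 ≈ 40.315

40.32px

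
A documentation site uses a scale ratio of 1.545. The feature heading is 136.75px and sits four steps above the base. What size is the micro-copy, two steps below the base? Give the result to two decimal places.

136.75 ÷ 1.545⁶ = 136.75 ÷ 13.60100 ≈ 10.054

10.05px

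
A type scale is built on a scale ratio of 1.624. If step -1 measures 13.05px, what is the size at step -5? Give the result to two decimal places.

1.88px

13.05 ÷ 1.624⁴ = 13.05 ÷ 6.95575 ≈ 1.876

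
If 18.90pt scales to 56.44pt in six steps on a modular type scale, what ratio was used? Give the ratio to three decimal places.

1.200

r⁶ = 56.44 / 18.90, so r = (56.44/18.90)^(1/6).
r = 2.9862^(1/6) ≈ 1.2000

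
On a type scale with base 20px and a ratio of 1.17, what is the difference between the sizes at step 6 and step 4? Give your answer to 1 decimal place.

13.8px

Step 4: 20.0 × 1.17⁴ = 37.478px
Step 6: 20.0 × 1.17⁶ = 51.303px
Difference: 51.303 − 37.478 = 13.825px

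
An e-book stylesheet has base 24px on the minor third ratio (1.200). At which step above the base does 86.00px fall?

1.200ⁿ = 86.00 / 24 = 3.5833
n = ln(3.5833) / ln(1.200) = 1.2763 / 0.1823 ≈ 7.00

7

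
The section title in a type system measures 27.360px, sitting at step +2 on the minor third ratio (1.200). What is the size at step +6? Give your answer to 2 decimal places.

The gap is 6 − (2) = 4 steps, so the factor is 1.200^4.
27.360 × 1.200⁴ = 27.360 × 2.07360 ≈ 56.734

56.73px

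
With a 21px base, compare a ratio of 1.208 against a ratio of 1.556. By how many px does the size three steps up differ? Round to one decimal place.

42.1px

At 1.208: 21.0 × 1.208³ = 37.019px
At 1.556: 21.0 × 1.556³ = 79.113px
Difference: 79.113 − 37.019 = 42.094px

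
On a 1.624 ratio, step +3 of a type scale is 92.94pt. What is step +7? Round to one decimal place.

646.5pt

92.94 × 1.624⁴ = 92.94 × 6.95575 ≈ 646.468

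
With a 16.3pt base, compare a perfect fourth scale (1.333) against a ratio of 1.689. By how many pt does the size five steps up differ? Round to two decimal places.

Perfect fourth: 16.3 × 1.333⁵ = 68.6022pt
At 1.689: 16.3 × 1.689⁵ = 224.0453pt
Difference: 224.0453 − 68.6022 = 155.4431pt

155.44pt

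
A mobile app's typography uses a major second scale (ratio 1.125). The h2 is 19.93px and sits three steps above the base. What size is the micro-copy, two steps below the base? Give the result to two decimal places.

11.06px

The gap is -2 − (3) = -5 steps, so the factor is 1.125^-5.
19.93 ÷ 1.125⁵ = 19.93 ÷ 1.80203 ≈ 11.060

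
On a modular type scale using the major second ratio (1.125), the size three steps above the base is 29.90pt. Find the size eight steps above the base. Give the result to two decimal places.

Moving from step +3 to step +8 is 5 steps up, so multiply by r⁵.
29.90 × 1.125⁵ = 29.90 × 1.80203 ≈ 53.881

53.88pt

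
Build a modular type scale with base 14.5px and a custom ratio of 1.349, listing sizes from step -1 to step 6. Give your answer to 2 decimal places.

10.75px, 14.50px, 19.56px, 26.39px, 35.60px, 48.02px, 64.78px, 87.39px

Step -1: 14.5 ÷ 1.349 = 10.75
Step 0: 14.5px
Step 1: 14.5 × 1.349 = 19.56
Step 2: 14.5 × 1.349² = 26.39
Step 3: 14.5 × 1.349³ = 35.60
Step 4: 14.5 × 1.349⁴ = 48.02
Step 5: 14.5 × 1.349⁵ = 64.78
Step 6: 14.5 × 1.349⁶ = 87.39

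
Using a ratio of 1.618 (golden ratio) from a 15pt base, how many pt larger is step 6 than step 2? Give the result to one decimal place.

Step 2: 15.0 × 1.618² = 39.269pt
Step 6: 15.0 × 1.618⁶ = 269.130pt
Difference: 269.130 − 39.269 = 229.861pt

229.9pt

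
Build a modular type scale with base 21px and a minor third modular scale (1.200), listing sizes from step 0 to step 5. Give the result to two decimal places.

21.00px, 25.20px, 30.24px, 36.29px, 43.55px, 52.25px

Step 0: 21px
Step 1: 21.0 × 1.200 = 25.20
Step 2: 21.0 × 1.200² = 30.24
Step 3: 21.0 × 1.200³ = 36.29
Step 4: 21.0 × 1.200⁴ = 43.55
Step 5: 21.0 × 1.200⁵ = 52.25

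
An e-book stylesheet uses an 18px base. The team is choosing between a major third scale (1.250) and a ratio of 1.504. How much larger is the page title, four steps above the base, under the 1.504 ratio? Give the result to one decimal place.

Major third: 18.0 × 1.250⁴ = 43.945px
At 1.504: 18.0 × 1.504⁴ = 92.101px
Difference: 92.101 − 43.945 = 48.156px

48.2px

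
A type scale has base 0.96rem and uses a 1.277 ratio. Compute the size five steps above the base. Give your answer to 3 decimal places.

0.96 × 1.277⁵ = 0.96 × 3.39590 ≈ 3.260

3.260rem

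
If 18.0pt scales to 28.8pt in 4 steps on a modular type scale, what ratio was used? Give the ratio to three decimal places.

r⁴ = 28.8 / 18.0, so r = (28.8/18.0)^(1/4).
r = 1.6000^(1/4) ≈ 1.1247

1.125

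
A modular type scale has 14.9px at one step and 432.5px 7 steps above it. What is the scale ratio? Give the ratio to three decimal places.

1.618

The ratio satisfies 14.9 × r⁷ = 432.5, so r = (432.5 / 14.9)^(1/7).
r = 29.0268^(1/7) ≈ 1.6180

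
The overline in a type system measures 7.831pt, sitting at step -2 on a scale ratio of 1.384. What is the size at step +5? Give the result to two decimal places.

7.831 × 1.384⁷ = 7.831 × 9.72641 ≈ 76.168

76.17pt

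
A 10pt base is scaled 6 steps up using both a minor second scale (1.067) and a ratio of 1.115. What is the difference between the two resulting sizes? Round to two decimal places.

4.46pt

Minor second: 10.0 × 1.067⁶ = 14.7566pt
At 1.115: 10.0 × 1.115⁶ = 19.2154pt
Difference: 19.2154 − 14.7566 = 4.4588pt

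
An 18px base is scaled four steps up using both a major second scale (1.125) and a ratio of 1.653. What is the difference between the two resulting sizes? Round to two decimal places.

Major second: 18.0 × 1.125⁴ = 28.8325px
At 1.653: 18.0 × 1.653⁴ = 134.3891px
Difference: 134.3891 − 28.8325 = 105.5566px

105.56px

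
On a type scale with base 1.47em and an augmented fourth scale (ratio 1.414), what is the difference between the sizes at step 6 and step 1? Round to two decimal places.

9.67em

Step 1: 1.47 × 1.414 = 2.0786em
Step 6: 1.47 × 1.414⁶ = 11.7493em
Difference: 11.7493 − 2.0786 = 9.6707em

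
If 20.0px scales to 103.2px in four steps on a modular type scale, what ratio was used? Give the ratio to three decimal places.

r⁴ = 103.2 / 20.0, so r = (103.2/20.0)^(1/4).
r = 5.1600^(1/4) ≈ 1.5072

1.507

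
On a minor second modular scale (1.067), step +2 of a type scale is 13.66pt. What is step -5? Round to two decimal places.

8.68pt

13.66 ÷ 1.067⁷ = 13.66 ÷ 1.57453 ≈ 8.676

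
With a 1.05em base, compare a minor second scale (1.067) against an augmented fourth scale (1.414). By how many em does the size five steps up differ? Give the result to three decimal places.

4.483em

Minor second: 1.05 × 1.067⁵ = 1.45215em
Augmented fourth: 1.05 × 1.414⁵ = 5.93521em
Difference: 5.93521 − 1.45215 = 4.48306em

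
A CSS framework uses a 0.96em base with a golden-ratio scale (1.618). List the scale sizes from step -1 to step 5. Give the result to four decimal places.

Step -1: 0.96 ÷ 1.618 = 0.5933
Step 0: 0.96em
Step 1: 0.96 × 1.618 = 1.5533
Step 2: 0.96 × 1.618² = 2.5132
Step 3: 0.96 × 1.618³ = 4.0664
Step 4: 0.96 × 1.618⁴ = 6.5794
Step 5: 0.96 × 1.618⁵ = 10.6454

0.5933em, 0.9600em, 1.5533em, 2.5132em, 4.0664em, 6.5794em, 10.6454em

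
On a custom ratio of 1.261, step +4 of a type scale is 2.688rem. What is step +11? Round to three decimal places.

13.628rem

2.688 × 1.261⁷ = 2.688 × 5.06997 ≈ 13.628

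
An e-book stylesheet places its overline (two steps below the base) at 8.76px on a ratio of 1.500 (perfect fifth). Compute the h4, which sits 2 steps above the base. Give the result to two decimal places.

8.76 × 1.500⁴ = 8.76 × 5.06250 ≈ 44.347

44.35px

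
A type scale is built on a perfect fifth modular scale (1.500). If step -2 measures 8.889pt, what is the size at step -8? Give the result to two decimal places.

8.889 ÷ 1.500⁶ = 8.889 ÷ 11.39062 ≈ 0.780

0.78pt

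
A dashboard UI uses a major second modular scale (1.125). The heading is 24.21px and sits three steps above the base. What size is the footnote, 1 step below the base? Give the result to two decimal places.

24.21 ÷ 1.125⁴ = 24.21 ÷ 1.60181 ≈ 15.114

15.11px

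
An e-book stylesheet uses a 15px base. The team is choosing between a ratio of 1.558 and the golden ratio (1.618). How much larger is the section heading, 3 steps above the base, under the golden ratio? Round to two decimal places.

6.81px

At 1.558: 15.0 × 1.558³ = 56.7275px
Golden ratio: 15.0 × 1.618³ = 63.5370px
Difference: 63.5370 − 56.7275 = 6.8095px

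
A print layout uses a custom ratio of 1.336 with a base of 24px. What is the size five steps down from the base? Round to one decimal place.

5.6px

24.0 ÷ 1.336⁵ = 24.0 ÷ 4.25630 ≈ 5.64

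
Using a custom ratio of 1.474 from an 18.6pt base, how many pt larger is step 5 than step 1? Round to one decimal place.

102.0pt

Step 1: 18.6 × 1.474 = 27.416pt
Step 5: 18.6 × 1.474⁵ = 129.420pt
Difference: 129.420 − 27.416 = 102.004pt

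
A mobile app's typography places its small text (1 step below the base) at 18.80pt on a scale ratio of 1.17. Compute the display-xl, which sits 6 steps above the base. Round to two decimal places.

18.80 × 1.17⁷ = 18.80 × 3.00124 ≈ 56.423

56.42pt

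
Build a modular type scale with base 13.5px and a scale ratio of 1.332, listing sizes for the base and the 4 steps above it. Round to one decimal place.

Step 0: 13.5px
Step 1: 13.5 × 1.332 = 18.0
Step 2: 13.5 × 1.332² = 24.0
Step 3: 13.5 × 1.332³ = 31.9
Step 4: 13.5 × 1.332⁴ = 42.5

13.5px, 18.0px, 24.0px, 31.9px, 42.5px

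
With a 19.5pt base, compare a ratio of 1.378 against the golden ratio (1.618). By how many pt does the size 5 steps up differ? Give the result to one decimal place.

119.3pt

At 1.378: 19.5 × 1.378⁵ = 96.890pt
Golden ratio: 19.5 × 1.618⁵ = 216.236pt
Difference: 216.236 − 96.890 = 119.346pt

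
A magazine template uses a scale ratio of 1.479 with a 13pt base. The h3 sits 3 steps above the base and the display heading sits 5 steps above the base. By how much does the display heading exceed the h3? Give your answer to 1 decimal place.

49.9pt

Step 3: 13.0 × 1.479³ = 42.058pt
Step 5: 13.0 × 1.479⁵ = 91.999pt
Difference: 91.999 − 42.058 = 49.941pt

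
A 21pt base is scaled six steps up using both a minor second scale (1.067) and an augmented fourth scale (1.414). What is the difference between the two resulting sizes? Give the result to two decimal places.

Minor second: 21.0 × 1.067⁶ = 30.9889pt
Augmented fourth: 21.0 × 1.414⁶ = 167.8478pt
Difference: 167.8478 − 30.9889 = 136.8589pt

136.86pt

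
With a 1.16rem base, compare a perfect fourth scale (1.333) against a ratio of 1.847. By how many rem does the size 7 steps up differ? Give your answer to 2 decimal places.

76.39rem

Perfect fourth: 1.16 × 1.333⁷ = 8.6750rem
At 1.847: 1.16 × 1.847⁷ = 85.0602rem
Difference: 85.0602 − 8.6750 = 76.3852rem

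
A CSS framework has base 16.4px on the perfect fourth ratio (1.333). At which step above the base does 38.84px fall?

1.333ⁿ = 38.84 / 16.4 = 2.3683
n = ln(2.3683) / ln(1.333) = 0.8622 / 0.2874 ≈ 3.00

3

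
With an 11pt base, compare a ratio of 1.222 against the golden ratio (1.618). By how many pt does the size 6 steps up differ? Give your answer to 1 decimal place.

160.7pt

At 1.222: 11.0 × 1.222⁶ = 36.629pt
Golden ratio: 11.0 × 1.618⁶ = 197.362pt
Difference: 197.362 − 36.629 = 160.733pt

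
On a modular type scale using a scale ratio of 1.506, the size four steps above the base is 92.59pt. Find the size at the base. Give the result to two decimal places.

92.59 ÷ 1.506⁴ = 92.59 ÷ 5.14399 ≈ 18.000

18.00pt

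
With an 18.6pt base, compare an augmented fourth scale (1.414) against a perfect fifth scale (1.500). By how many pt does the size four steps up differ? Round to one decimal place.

Augmented fourth: 18.6 × 1.414⁴ = 74.355pt
Perfect fifth: 18.6 × 1.500⁴ = 94.163pt
Difference: 94.163 − 74.355 = 19.808pt

19.8pt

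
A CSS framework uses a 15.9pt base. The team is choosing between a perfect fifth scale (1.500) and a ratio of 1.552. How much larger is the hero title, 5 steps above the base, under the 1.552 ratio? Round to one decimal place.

22.4pt

Perfect fifth: 15.9 × 1.500⁵ = 120.741pt
At 1.552: 15.9 × 1.552⁵ = 143.171pt
Difference: 143.171 − 120.741 = 22.430pt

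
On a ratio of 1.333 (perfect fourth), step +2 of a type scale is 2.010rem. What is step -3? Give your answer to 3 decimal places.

2.010 ÷ 1.333⁵ = 2.010 ÷ 4.20873 ≈ 0.478

0.478rem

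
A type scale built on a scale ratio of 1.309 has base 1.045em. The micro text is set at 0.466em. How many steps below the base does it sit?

3

1.309ⁿ = 1.045 / 0.466 = 2.2425
n = ln(2.2425) / ln(1.309) = 0.8076 / 0.2693 ≈ 3.00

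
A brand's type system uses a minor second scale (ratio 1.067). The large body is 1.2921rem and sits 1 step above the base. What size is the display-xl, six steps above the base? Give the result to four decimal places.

1.7870rem

The gap is 6 − (1) = 5 steps, so the factor is 1.067^5.
1.2921 × 1.067⁵ = 1.2921 × 1.38300 ≈ 1.7870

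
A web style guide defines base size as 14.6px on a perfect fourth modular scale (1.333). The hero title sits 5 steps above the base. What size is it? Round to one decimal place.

61.4px

A modular type scale is a geometric sequence: sizeₙ = base × rⁿ.
14.6 × 1.333⁵ = 14.6 × 4.20873 ≈ 61.45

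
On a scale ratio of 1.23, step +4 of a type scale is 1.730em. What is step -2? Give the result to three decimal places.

1.730 ÷ 1.23⁶ = 1.730 ÷ 3.46283 ≈ 0.500

0.500em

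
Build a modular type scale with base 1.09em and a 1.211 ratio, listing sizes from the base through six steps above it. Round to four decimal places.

Step 0: 1.09em
Step 1: 1.09 × 1.211 = 1.3200
Step 2: 1.09 × 1.211² = 1.5985
Step 3: 1.09 × 1.211³ = 1.9358
Step 4: 1.09 × 1.211⁴ = 2.3442
Step 5: 1.09 × 1.211⁵ = 2.8389
Step 6: 1.09 × 1.211⁶ = 3.4379

1.0900em, 1.3200em, 1.5985em, 1.9358em, 2.3442em, 2.8389em, 3.4379em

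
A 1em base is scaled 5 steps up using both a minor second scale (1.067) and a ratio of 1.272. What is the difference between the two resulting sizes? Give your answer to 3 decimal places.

Minor second: 1.0 × 1.067⁵ = 1.38300em
At 1.272: 1.0 × 1.272⁵ = 3.32993em
Difference: 3.32993 − 1.38300 = 1.94693em

1.947em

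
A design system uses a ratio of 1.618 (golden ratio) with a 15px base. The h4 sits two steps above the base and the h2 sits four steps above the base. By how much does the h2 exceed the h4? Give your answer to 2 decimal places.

63.53px

Step 2: 15.0 × 1.618² = 39.2689px
Step 4: 15.0 × 1.618⁴ = 102.8029px
Difference: 102.8029 − 39.2689 = 63.5340px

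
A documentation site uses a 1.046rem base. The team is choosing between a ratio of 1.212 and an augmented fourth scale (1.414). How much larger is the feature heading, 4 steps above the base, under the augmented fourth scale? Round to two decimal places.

At 1.212: 1.046 × 1.212⁴ = 2.2571rem
Augmented fourth: 1.046 × 1.414⁴ = 4.1815rem
Difference: 4.1815 − 2.2571 = 1.9244rem

1.92rem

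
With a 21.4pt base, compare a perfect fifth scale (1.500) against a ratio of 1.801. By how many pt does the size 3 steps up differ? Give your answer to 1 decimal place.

Perfect fifth: 21.4 × 1.500³ = 72.225pt
At 1.801: 21.4 × 1.801³ = 125.013pt
Difference: 125.013 − 72.225 = 52.788pt

52.8pt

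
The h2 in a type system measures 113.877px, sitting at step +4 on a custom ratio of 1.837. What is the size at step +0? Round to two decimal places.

10.00px

113.877 ÷ 1.837⁴ = 113.877 ÷ 11.38772 ≈ 10.000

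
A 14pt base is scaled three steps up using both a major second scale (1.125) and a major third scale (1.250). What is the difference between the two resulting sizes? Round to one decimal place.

7.4pt

Major second: 14.0 × 1.125³ = 19.934pt
Major third: 14.0 × 1.250³ = 27.344pt
Difference: 27.344 − 19.934 = 7.410pt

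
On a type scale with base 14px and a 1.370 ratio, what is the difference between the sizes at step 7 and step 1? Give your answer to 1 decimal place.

107.6px

Step 1: 14.0 × 1.370 = 19.180px
Step 7: 14.0 × 1.370⁷ = 126.815px
Difference: 126.815 − 19.180 = 107.635px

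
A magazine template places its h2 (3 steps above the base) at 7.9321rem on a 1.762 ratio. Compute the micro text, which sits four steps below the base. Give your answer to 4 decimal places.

Moving from step +3 to step -4 is 7 steps down, so divide by r⁷.
7.9321 ÷ 1.762⁷ = 7.9321 ÷ 52.72800 ≈ 0.1504

0.1504rem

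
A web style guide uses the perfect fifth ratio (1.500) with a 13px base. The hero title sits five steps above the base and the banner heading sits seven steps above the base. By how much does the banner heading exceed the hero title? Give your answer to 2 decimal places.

Step 5: 13.0 × 1.500⁵ = 98.7188px
Step 7: 13.0 × 1.500⁷ = 222.1172px
Difference: 222.1172 − 98.7188 = 123.3984px

123.40px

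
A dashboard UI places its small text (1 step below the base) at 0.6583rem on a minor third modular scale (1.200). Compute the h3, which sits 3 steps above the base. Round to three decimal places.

1.365rem

0.6583 × 1.200⁴ = 0.6583 × 2.07360 ≈ 1.365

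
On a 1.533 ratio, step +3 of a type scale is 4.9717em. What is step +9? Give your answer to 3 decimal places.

4.9717 × 1.533⁶ = 4.9717 × 12.97935 ≈ 64.529

64.529em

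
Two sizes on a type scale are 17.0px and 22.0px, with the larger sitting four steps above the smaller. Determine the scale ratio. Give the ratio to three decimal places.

1.067

The ratio satisfies 17.0 × r⁴ = 22.0, so r = (22.0 / 17.0)^(1/4).
r = 1.2941^(1/4) ≈ 1.0666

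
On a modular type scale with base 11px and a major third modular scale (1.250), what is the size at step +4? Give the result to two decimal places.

11.0 × 1.250⁴ = 11.0 × 2.44141 ≈ 26.86

26.86px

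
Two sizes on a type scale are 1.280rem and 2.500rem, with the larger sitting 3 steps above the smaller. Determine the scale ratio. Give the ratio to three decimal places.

The ratio satisfies 1.280 × r³ = 2.500, so r = (2.500 / 1.280)^(1/3).
r = 1.9531^(1/3) ≈ 1.2500

1.250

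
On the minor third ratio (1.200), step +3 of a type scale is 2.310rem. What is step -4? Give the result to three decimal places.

2.310 ÷ 1.200⁷ = 2.310 ÷ 3.58318 ≈ 0.645

0.645rem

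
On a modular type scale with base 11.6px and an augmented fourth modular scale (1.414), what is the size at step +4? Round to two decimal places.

Each step on a modular scale multiplies by the ratio, so the size n steps from the base is base × ratioⁿ.
11.6 × 1.414⁴ = 11.6 × 3.99758 ≈ 46.37

46.37px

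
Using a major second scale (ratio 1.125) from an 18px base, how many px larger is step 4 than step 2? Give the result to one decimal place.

Step 2: 18.0 × 1.125² = 22.781px
Step 4: 18.0 × 1.125⁴ = 28.833px
Difference: 28.833 − 22.781 = 6.052px

6.1px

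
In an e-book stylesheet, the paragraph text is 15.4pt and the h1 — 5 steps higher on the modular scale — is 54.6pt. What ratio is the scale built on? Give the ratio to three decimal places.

The ratio satisfies 15.4 × r⁵ = 54.6, so r = (54.6 / 15.4)^(1/5).
r = 3.5455^(1/5) ≈ 1.2881

1.288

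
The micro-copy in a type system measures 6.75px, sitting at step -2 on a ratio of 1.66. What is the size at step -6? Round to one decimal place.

0.9px

The gap is -6 − (-2) = -4 steps, so the factor is 1.66^-4.
6.75 ÷ 1.66⁴ = 6.75 ÷ 7.59333 ≈ 0.889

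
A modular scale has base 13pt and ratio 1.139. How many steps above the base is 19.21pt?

3

1.139ⁿ = 19.21 / 13 = 1.4777
n = ln(1.4777) / ln(1.139) = 0.3905 / 0.1302 ≈ 3.00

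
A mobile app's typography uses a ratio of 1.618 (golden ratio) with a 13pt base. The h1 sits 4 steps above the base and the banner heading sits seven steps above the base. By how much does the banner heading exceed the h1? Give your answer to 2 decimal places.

Step 4: 13.0 × 1.618⁴ = 89.0958pt
Step 7: 13.0 × 1.618⁷ = 377.3922pt
Difference: 377.3922 − 89.0958 = 288.2964pt

288.30pt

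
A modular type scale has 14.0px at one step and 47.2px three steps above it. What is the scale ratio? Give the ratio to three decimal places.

1.499

r³ = 47.2 / 14.0, so r = (47.2/14.0)^(1/3).
r = 3.3714^(1/3) ≈ 1.4995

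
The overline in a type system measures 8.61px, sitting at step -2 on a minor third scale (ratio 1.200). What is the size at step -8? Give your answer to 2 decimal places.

2.88px

The gap is -8 − (-2) = -6 steps, so the factor is 1.200^-6.
8.61 ÷ 1.200⁶ = 8.61 ÷ 2.98598 ≈ 2.883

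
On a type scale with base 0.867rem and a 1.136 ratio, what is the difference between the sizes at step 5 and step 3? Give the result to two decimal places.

Step 3: 0.867 × 1.136³ = 1.2710rem
Step 5: 0.867 × 1.136⁵ = 1.6403rem
Difference: 1.6403 − 1.2710 = 0.3693rem

0.37rem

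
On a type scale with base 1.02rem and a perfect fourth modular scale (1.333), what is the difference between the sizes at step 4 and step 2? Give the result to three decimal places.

Step 2: 1.02 × 1.333² = 1.81243rem
Step 4: 1.02 × 1.333⁴ = 3.22048rem
Difference: 3.22048 − 1.81243 = 1.40805rem

1.408rem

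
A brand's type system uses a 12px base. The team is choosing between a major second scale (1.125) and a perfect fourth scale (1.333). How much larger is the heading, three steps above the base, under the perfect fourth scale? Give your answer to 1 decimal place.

11.3px

Major second: 12.0 × 1.125³ = 17.086px
Perfect fourth: 12.0 × 1.333³ = 28.423px
Difference: 28.423 − 17.086 = 11.337px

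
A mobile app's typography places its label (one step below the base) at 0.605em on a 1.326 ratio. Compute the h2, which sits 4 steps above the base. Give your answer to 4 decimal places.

The gap is 4 − (-1) = 5 steps, so the factor is 1.326^5.
0.605 × 1.326⁵ = 0.605 × 4.09937 ≈ 2.4801

2.4801em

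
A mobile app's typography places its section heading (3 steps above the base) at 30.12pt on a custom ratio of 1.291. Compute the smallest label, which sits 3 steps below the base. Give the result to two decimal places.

30.12 ÷ 1.291⁶ = 30.12 ÷ 4.62975 ≈ 6.506

6.51pt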